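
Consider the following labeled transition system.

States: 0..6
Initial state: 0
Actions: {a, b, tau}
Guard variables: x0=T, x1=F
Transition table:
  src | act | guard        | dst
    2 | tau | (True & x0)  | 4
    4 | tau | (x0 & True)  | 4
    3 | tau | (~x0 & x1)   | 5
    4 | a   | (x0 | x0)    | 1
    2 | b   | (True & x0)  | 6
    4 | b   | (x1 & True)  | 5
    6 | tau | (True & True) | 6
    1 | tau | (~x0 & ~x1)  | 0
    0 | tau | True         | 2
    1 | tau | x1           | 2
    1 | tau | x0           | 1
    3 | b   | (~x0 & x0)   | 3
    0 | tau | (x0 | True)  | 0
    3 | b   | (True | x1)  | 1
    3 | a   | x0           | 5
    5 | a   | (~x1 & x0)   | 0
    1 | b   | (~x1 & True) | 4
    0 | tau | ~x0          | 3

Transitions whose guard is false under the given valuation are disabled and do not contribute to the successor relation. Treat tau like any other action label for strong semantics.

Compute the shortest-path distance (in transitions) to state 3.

Answer: UNREACHABLE

Working:
BFS to 3:
  L0 = {0}
  L1 = {2}
  L2 = {4,6}
  L3 = {1}
3 never appears.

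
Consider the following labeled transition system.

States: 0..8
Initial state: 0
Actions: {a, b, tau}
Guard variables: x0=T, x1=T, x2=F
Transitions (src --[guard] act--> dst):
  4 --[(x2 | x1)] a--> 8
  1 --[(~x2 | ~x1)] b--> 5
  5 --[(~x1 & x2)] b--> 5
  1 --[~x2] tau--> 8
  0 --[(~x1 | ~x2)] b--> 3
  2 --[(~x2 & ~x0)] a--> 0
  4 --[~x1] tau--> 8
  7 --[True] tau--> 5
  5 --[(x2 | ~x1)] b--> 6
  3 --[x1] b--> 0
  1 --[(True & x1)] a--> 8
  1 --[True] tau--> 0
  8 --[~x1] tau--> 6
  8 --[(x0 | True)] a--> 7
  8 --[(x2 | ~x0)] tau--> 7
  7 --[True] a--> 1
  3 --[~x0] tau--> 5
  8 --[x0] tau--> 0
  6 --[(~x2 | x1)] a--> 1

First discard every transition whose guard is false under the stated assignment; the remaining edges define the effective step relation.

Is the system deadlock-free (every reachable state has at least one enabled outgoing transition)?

Answer: DEADLOCK-FREE

Trace:
Reachable = {0,3}
  0: b→3  [1 out]
  3: b→0  [1 out]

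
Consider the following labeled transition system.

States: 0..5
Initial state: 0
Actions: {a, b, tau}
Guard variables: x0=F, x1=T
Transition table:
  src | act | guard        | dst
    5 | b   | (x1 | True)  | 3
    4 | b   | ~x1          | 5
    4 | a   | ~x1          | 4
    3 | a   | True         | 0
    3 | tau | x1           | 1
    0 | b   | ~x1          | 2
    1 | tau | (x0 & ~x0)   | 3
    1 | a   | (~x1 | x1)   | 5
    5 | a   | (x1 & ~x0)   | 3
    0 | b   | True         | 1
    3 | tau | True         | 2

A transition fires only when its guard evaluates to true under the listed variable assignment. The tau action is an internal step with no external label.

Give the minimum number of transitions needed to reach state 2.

Answer: 4

Trace:
Breadth-first toward 2:
  L0 = {0}
  L1 = {1}
  L2 = {5}
  L3 = {3}
  L4 = {2}
2 enters at depth 4; path b·a·a·tau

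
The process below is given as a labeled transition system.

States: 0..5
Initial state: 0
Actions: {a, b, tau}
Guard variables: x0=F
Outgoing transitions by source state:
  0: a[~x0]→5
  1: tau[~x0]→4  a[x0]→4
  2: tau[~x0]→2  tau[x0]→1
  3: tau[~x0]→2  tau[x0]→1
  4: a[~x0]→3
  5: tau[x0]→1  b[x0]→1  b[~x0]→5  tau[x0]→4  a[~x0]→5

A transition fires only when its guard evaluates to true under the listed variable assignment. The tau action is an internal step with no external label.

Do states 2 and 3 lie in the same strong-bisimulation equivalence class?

Compute ~ classes (split until stable):
  P[0] = {{0,1,2,3,4,5}}
  P[1] = {{0,4},{1,2,3},{5}}
  P[2] = {{0},{1},{2,3},{4},{5}}
Fixed point at round 3; 5 class(es).
2∈{2,3}, 3∈{2,3}

Answer: BISIMILAR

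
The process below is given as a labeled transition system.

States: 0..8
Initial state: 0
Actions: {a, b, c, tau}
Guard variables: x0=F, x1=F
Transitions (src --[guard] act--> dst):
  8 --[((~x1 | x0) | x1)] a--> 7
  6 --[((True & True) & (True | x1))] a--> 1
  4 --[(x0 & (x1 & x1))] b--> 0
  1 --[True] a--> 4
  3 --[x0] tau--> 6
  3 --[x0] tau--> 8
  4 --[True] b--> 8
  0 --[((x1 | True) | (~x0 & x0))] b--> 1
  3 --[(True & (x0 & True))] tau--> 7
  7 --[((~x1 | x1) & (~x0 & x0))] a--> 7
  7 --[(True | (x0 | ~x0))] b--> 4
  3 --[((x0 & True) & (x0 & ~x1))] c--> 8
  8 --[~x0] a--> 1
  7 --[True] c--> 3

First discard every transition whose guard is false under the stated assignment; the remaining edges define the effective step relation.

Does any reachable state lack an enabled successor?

Reach set: {0,1,3,4,7,8}
  0: b→1  [1 exit(s)]
  1: a→4  [1 exit(s)]
  3: ∅  [deadlock]
  4: b→8  [1 exit(s)]
  7: b→4  c→3  [2 exit(s)]
  8: a→1  a→7  [2 exit(s)]
trace reaching 3: b·a·b·a·c

Answer: DEADLOCK at state 3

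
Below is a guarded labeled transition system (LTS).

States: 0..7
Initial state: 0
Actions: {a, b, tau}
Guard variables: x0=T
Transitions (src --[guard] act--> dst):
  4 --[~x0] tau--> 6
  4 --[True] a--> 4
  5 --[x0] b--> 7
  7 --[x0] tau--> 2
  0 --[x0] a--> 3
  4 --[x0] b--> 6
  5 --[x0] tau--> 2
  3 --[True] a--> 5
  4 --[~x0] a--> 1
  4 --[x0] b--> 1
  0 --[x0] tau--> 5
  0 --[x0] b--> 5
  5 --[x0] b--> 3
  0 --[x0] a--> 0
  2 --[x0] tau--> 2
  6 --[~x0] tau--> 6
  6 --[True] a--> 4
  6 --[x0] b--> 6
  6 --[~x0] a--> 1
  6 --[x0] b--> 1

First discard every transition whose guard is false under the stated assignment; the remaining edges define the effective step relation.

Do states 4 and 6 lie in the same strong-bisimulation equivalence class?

Answer: BISIMILAR

Trace:
Compute ~ classes (split until stable):
  π0 = {{0,1,2,3,4,5,6,7}}
  π1 = {{0},{1},{2,7},{3},{4,6},{5}}
stable after 2 split(s): 6 block(s)
4∈{4,6}, 6∈{4,6}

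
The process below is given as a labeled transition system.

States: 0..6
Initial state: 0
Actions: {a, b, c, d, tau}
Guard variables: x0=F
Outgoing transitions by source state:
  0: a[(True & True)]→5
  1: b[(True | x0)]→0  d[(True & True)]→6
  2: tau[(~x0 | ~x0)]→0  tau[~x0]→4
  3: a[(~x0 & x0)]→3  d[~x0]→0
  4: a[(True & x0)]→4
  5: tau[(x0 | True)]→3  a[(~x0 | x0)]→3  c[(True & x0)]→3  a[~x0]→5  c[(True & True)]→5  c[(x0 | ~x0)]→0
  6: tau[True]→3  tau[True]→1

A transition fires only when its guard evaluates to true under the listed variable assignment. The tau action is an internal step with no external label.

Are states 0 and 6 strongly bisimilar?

Answer: NOT BISIMILAR

Analysis:
Compute ~ classes (split until stable):
  round 0: {{0,1,2,3,4,5,6}}
  round 1: {{0},{1},{2,6},{3},{4},{5}}
  round 2: {{0},{1},{2},{3},{4},{5},{6}}
7 equivalence class(es) (converged in 3)
0∈{0}, 6∈{6}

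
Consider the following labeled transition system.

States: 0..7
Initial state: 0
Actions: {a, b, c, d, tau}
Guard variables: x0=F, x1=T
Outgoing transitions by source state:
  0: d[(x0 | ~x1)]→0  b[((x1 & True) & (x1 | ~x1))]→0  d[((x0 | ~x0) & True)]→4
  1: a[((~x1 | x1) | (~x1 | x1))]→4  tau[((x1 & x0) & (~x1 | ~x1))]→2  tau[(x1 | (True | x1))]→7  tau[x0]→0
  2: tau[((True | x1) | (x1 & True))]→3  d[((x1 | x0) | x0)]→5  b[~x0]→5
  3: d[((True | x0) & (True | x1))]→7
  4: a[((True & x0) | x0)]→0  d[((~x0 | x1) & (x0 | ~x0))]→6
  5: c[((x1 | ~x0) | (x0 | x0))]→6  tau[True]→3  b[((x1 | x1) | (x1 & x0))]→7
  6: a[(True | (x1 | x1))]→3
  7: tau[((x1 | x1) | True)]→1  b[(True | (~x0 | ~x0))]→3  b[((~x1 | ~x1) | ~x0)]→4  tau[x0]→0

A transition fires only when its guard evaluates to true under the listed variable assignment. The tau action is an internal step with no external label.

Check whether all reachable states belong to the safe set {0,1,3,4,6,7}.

Inv-set: {0,1,3,4,6,7}
Reach set: {0,1,3,4,6,7}
  0: ok
  1: ok
  3: ok
  4: ok
  6: ok
  7: ok

Answer: INVARIANT HOLDS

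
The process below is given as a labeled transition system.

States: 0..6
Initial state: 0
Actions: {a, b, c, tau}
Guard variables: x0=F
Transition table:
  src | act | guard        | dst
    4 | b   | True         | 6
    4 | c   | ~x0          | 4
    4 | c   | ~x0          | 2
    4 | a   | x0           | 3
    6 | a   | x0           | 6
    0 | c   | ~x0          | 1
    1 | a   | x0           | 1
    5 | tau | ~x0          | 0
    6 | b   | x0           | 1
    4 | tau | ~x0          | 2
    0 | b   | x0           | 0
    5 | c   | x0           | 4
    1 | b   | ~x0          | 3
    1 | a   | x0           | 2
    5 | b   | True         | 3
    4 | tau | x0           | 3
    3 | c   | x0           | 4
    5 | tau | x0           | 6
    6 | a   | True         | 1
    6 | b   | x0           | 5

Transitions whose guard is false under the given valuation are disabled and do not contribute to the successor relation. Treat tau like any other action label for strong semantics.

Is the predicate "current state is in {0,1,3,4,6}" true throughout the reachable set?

Answer: INVARIANT HOLDS

Trace:
Inv-set: {0,1,3,4,6}
R = {0,1,3}
  0: ok
  1: ok
  3: ok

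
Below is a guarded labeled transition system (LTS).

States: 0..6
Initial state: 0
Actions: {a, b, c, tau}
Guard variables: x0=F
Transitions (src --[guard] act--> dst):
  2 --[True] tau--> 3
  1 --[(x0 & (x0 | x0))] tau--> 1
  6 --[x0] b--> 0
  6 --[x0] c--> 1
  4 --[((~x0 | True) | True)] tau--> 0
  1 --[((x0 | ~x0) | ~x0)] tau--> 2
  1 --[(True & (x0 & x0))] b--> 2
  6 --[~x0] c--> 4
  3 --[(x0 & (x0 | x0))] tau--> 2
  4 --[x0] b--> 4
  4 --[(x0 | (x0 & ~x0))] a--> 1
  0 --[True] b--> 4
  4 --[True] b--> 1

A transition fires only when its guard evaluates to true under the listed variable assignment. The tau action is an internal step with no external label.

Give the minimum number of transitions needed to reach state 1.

Answer: 2

Working:
Layered search for 1:
  Layer 0: {0}
  Layer 1: {4}
  Layer 2: {1}
depth(1)=2, e.g. b·b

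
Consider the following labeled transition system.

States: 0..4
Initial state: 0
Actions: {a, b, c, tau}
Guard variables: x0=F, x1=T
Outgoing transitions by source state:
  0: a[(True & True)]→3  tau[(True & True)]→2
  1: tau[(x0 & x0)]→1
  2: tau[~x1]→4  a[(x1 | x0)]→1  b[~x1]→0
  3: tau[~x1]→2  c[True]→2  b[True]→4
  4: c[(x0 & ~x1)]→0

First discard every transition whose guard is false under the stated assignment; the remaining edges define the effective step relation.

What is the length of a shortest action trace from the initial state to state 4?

Answer: 2

Trace:
Layered search for 4:
  depth 0: {0}
  depth 1: {2,3}
  depth 2: {1,4}
4 enters at depth 2; path a·b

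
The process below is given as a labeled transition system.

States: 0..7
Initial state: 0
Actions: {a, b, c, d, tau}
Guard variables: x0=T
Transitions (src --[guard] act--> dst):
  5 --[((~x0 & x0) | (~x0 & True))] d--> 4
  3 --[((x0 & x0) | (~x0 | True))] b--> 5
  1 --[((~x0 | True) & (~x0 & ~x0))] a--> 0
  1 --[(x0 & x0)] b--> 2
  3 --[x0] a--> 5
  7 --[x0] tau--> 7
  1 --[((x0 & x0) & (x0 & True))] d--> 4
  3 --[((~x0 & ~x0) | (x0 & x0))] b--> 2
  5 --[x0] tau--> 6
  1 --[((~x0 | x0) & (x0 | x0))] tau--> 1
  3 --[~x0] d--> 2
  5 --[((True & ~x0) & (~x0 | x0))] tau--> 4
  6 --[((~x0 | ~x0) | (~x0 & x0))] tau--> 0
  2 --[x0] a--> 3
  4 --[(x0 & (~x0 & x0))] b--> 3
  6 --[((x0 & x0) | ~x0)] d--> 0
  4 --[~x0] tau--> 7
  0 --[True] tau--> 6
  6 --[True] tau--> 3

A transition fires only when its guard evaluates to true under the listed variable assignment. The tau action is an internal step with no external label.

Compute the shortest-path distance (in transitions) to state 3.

Answer: 2

Trace:
Layered search for 3:
  Layer 0: {0}
  Layer 1: {6}
  Layer 2: {3}
depth(3)=2, e.g. tau·tau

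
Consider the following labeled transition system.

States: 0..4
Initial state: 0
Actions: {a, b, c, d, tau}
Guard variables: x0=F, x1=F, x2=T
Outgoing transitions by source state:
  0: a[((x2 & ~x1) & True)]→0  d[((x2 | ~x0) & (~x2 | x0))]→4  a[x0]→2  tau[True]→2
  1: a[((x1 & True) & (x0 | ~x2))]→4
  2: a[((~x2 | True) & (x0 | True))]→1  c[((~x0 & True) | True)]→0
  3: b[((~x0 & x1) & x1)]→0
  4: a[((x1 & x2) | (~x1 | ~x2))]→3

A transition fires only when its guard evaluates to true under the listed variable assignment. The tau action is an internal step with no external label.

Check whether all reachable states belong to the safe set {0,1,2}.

Answer: INVARIANT HOLDS

Analysis:
Allowed set {0,1,2}
Reachable = {0,1,2}
  0: safe
  1: safe
  2: safe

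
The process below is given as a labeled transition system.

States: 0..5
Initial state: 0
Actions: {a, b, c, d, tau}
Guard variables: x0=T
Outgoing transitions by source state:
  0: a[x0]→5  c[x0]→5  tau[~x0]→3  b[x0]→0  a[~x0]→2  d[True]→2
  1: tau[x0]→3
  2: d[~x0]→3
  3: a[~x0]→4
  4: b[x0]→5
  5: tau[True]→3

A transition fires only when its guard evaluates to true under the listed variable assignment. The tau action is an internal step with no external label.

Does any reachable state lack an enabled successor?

Answer: DEADLOCK at state 2

Trace:
Reach set: {0,2,3,5}
  0: a→5  b→0  c→5  d→2  [4 out]
  2: ∅  [no exit]
  3: ∅  [no exit]
  5: tau→3  [1 out]
witness 2: d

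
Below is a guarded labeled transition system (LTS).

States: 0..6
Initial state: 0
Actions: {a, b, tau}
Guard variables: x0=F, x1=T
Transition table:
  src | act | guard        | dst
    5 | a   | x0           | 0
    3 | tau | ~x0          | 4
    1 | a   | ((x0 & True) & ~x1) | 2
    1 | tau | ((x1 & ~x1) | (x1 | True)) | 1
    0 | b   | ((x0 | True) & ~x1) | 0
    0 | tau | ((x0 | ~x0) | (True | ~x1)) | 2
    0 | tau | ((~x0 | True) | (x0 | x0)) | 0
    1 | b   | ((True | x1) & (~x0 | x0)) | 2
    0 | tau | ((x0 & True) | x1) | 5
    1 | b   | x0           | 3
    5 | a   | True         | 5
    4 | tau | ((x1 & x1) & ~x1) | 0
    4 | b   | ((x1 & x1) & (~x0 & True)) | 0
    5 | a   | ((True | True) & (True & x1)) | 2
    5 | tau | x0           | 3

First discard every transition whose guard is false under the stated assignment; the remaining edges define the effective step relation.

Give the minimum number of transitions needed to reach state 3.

Layered search for 3:
  Layer 0: {0}
  Layer 1: {2,5}
3 never appears.

Answer: UNREACHABLE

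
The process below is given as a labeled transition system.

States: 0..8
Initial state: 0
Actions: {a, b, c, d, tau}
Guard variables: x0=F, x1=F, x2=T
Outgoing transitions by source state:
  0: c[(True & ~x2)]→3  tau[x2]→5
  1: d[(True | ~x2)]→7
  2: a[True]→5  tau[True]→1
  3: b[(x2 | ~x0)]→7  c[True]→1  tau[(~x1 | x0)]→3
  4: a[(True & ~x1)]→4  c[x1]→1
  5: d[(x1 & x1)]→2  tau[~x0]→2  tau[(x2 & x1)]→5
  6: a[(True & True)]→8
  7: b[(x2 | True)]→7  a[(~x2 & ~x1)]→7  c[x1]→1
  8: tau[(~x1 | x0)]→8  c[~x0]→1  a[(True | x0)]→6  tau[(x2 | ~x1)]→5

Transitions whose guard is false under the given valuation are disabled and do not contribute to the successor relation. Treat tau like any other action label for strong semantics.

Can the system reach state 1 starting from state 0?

Guard filter leaves 15 enabled edge(s).
Layer 0: {0}
Layer 1: {5}  total {0,5}
Layer 2: {2}  total {0,2,5}
Layer 3: {1}  total {0,1,2,5}
Layer 4: {7}  total {0,1,2,5,7}
Reachable = {0,1,2,5,7}
Path to 1: tau·tau·tau

Answer: REACHABLE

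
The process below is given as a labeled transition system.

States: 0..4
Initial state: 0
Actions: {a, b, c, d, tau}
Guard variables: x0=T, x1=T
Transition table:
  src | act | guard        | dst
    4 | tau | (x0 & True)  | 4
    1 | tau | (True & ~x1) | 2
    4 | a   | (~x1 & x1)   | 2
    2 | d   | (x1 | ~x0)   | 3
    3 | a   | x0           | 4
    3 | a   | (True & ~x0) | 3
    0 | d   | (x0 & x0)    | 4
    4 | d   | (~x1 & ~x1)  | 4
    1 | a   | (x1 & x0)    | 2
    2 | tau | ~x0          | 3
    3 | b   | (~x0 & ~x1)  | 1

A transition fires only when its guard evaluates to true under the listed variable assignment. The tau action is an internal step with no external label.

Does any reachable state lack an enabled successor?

Reachable = {0,4}
  0: d→4  [1 exit(s)]
  4: tau→4  [1 exit(s)]

Answer: DEADLOCK-FREE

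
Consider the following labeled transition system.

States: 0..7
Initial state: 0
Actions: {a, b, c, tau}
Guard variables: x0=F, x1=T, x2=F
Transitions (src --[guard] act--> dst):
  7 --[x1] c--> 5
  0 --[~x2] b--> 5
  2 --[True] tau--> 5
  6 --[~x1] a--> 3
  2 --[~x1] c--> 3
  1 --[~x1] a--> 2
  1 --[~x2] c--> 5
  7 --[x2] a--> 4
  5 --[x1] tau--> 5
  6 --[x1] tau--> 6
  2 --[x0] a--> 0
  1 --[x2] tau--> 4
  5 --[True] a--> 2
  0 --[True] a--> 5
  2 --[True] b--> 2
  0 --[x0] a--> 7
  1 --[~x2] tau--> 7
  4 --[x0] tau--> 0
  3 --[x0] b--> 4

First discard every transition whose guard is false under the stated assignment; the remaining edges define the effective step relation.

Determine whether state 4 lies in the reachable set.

Guard filter leaves 10 enabled edge(s).
L0 = {0}
L1 = {5}  cumulative {0,5}
L2 = {2}  cumulative {0,2,5}
R = {0,2,5}

Answer: UNREACHABLE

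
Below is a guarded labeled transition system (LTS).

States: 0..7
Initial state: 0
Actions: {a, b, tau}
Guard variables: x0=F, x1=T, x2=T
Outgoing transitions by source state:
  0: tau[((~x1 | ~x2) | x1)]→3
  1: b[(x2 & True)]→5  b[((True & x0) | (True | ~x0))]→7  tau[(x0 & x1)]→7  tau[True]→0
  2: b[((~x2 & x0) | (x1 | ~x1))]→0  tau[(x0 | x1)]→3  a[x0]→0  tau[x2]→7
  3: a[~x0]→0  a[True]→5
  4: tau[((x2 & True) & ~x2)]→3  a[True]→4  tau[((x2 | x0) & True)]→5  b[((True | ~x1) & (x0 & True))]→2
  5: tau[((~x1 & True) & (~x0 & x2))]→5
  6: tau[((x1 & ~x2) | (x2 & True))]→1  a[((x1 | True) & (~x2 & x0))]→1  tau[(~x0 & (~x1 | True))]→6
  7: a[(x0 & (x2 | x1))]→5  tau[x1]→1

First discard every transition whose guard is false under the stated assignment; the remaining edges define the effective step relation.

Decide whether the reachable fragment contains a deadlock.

Answer: DEADLOCK at state 5

Working:
Reachable = {0,3,5}
  0: tau→3  [1 out]
  3: a→0  a→5  [2 out]
  5: ∅  [STUCK]
trace reaching 5: tau·a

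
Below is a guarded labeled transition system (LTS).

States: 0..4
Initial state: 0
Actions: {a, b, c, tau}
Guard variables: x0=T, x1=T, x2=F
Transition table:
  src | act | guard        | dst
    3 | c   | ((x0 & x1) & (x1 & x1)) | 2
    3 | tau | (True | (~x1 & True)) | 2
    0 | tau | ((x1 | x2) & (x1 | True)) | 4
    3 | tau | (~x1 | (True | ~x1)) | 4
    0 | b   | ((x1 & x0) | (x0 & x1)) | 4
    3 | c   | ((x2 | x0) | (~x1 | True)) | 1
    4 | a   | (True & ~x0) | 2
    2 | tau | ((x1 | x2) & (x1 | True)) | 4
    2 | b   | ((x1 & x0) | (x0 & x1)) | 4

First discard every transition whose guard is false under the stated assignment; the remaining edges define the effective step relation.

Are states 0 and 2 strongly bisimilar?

Bisimulation quotient by refinement:
  π0 = {{0,1,2,3,4}}
  π1 = {{0,2},{1,4},{3}}
Fixed point at round 2; 3 class(es).
0∈{0,2}, 2∈{0,2}

Answer: BISIMILAR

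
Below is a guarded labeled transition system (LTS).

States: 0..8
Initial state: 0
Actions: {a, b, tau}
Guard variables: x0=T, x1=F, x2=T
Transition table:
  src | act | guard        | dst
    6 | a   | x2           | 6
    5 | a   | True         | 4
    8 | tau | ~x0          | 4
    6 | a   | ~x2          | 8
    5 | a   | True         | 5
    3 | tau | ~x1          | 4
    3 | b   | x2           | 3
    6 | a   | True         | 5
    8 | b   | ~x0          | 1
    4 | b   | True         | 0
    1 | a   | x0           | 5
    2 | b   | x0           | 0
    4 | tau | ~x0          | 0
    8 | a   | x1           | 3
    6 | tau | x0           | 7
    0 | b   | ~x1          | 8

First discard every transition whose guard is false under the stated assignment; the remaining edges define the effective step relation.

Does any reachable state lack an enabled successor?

Reach set: {0,8}
  0: b→8  [deg 1]
  8: ∅  [no exit]
trace reaching 8: b

Answer: DEADLOCK at state 8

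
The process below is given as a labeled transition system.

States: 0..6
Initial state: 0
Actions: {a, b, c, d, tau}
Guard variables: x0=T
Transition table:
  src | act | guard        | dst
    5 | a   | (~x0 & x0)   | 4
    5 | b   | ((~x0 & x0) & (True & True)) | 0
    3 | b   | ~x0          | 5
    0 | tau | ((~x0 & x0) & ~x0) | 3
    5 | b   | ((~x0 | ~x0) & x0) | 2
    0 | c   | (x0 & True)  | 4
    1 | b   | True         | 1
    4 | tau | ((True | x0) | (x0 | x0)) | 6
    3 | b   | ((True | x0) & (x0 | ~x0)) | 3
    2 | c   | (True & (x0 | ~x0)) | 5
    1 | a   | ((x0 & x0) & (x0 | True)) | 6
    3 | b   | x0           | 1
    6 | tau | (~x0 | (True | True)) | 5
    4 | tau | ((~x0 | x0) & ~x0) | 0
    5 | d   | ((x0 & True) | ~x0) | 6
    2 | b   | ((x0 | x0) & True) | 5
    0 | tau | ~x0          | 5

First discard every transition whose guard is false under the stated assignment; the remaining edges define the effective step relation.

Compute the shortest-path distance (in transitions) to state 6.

Answer: 2

Analysis:
Layered search for 6:
  depth 0: {0}
  depth 1: {4}
  depth 2: {6}
first hit 6 at d=2 via c·tau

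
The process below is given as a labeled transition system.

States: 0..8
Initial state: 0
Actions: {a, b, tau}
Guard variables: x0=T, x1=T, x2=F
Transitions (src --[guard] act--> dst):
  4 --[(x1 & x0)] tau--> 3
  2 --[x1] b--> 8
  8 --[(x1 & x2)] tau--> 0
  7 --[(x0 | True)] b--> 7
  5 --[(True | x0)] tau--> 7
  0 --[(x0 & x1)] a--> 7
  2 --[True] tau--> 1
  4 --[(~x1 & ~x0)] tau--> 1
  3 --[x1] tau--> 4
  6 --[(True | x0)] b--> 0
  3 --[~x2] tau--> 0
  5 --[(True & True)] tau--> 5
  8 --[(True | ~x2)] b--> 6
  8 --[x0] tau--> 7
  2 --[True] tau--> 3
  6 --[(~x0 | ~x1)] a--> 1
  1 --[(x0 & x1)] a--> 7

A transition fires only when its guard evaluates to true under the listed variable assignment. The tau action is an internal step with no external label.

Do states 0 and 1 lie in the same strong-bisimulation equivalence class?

Answer: BISIMILAR

Analysis:
Refine partition for ~:
  P[0] = {{0,1,2,3,4,5,6,7,8}}
  P[1] = {{0,1},{2,8},{3,4,5},{6,7}}
  P[2] = {{0,1},{2},{3},{4},{5},{6},{7},{8}}
Fixed point at round 3; 8 class(es).
[0]={0,1}  [1]={0,1}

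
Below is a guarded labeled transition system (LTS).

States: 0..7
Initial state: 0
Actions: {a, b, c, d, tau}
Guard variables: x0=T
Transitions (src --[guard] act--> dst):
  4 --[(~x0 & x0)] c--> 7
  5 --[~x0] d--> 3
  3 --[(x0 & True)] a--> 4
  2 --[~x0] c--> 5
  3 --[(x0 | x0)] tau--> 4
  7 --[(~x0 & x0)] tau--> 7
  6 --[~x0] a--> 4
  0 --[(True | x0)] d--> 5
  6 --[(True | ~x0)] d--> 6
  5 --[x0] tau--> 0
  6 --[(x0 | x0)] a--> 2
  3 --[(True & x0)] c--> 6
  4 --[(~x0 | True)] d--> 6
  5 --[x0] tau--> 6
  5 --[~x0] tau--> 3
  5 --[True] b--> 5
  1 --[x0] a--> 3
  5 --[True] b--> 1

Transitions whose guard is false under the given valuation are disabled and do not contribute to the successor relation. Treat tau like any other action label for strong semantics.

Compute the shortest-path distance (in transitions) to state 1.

Answer: 2

Analysis:
Breadth-first toward 1:
  depth 0: {0}
  depth 1: {5}
  depth 2: {1,6}
1 enters at depth 2; path d·b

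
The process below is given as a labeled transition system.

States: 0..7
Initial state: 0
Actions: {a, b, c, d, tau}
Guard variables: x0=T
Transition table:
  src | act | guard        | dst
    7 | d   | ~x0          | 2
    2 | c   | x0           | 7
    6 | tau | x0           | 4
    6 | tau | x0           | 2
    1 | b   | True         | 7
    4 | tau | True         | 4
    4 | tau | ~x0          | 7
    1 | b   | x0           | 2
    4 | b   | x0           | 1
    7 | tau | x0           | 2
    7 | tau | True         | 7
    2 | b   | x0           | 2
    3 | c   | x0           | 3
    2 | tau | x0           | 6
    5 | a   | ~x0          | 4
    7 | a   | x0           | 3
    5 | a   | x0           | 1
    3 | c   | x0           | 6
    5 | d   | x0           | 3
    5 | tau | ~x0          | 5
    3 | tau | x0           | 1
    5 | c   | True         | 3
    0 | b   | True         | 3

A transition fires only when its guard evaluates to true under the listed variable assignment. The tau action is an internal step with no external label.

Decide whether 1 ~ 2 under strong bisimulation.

Refine partition for ~:
  P[0] = {{0,1,2,3,4,5,6,7}}
  P[1] = {{0,1},{2},{3},{4},{5},{6},{7}}
  P[2] = {{0},{1},{2},{3},{4},{5},{6},{7}}
stable after 3 split(s): 8 block(s)
[1]={1}  [2]={2}

Answer: NOT BISIMILAR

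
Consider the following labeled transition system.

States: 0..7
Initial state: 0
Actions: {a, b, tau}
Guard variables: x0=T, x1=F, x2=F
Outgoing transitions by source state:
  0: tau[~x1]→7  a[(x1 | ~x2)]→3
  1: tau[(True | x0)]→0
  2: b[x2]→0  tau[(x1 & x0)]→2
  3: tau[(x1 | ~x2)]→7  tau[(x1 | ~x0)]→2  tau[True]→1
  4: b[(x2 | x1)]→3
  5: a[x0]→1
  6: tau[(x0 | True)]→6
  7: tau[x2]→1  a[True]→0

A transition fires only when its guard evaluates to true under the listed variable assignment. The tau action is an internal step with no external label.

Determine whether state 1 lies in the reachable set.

Guard filter leaves 8 enabled edge(s).
L0 = {0}
L1 = {3,7}  total {0,3,7}
L2 = {1}  total {0,1,3,7}
R = {0,1,3,7}
witness 1: a·tau

Answer: REACHABLE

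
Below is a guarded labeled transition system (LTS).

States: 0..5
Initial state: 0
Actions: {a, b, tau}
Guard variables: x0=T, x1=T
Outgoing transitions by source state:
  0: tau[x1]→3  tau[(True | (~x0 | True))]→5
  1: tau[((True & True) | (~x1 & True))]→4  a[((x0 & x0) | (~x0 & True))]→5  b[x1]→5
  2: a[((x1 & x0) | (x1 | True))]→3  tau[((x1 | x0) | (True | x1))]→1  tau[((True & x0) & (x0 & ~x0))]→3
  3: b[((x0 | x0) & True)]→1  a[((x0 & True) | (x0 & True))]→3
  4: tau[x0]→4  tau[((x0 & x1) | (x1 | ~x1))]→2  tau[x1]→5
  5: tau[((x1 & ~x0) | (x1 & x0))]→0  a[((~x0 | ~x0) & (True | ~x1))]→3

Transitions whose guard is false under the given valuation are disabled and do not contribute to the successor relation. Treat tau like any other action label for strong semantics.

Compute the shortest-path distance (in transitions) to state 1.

Breadth-first toward 1:
  depth 0: {0}
  depth 1: {3,5}
  depth 2: {1}
depth(1)=2, e.g. tau·b

Answer: 2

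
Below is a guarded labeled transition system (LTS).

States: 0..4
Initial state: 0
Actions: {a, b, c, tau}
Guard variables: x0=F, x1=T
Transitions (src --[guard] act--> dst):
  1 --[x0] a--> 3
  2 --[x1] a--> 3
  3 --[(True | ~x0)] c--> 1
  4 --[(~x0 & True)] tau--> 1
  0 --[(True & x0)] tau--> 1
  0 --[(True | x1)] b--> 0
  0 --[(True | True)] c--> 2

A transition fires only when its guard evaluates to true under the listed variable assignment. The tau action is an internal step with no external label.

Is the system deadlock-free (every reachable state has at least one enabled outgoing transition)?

R = {0,1,2,3}
  0: b→0  c→2  [2 out]
  1: ∅  [deadlock]
  2: a→3  [1 out]
  3: c→1  [1 out]
witness 1: c·a·c

Answer: DEADLOCK at state 1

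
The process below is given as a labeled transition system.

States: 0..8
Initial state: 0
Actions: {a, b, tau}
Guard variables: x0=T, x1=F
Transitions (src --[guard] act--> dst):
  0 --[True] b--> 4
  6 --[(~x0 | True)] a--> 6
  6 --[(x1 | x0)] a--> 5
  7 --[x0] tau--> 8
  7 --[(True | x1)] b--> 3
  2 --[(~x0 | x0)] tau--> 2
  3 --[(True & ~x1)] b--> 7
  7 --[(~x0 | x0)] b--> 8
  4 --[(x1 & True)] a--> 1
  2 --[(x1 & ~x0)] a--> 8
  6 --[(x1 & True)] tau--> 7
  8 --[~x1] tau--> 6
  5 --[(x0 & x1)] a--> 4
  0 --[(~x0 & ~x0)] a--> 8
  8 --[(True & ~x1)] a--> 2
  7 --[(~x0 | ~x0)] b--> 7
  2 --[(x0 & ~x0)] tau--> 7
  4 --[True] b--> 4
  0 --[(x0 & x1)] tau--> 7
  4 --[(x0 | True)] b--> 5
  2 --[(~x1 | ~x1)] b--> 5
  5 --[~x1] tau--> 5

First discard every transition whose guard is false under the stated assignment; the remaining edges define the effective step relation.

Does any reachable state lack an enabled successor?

Answer: DEADLOCK-FREE

Trace:
Reach set: {0,4,5}
  0: b→4  [1 out]
  4: b→4  b→5  [2 out]
  5: tau→5  [1 out]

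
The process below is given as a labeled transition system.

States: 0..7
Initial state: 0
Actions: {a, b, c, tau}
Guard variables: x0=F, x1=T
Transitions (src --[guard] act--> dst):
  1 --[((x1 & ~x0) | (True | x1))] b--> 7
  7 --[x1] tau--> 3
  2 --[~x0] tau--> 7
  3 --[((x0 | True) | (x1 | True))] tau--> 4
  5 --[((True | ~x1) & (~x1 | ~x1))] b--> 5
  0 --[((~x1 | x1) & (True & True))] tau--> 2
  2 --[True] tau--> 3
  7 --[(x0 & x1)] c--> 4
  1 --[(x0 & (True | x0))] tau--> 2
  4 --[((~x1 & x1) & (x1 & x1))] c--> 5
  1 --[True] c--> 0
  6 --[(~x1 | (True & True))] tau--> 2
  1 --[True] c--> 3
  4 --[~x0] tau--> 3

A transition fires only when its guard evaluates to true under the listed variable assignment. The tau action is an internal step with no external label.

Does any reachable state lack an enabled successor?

Answer: DEADLOCK-FREE

Analysis:
R = {0,2,3,4,7}
  0: tau→2  [1 out]
  2: tau→3  tau→7  [2 out]
  3: tau→4  [1 out]
  4: tau→3  [1 out]
  7: tau→3  [1 out]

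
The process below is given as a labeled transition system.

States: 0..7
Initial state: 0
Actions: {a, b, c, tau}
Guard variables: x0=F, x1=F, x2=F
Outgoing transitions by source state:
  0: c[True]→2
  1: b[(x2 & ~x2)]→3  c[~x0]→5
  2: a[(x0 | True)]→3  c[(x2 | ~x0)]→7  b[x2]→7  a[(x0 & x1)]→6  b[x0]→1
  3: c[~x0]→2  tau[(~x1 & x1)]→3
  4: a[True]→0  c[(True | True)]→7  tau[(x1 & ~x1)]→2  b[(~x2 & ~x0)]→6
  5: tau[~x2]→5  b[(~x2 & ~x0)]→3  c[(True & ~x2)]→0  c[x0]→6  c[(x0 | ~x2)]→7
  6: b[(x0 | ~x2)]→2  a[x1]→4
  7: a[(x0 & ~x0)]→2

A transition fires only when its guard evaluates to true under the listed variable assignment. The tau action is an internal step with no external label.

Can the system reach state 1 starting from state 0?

Guard filter leaves 13 enabled edge(s).
Layer 0: {0}
Layer 1: {2}  cumulative {0,2}
Layer 2: {3,7}  cumulative {0,2,3,7}
Reach set: {0,2,3,7}

Answer: UNREACHABLE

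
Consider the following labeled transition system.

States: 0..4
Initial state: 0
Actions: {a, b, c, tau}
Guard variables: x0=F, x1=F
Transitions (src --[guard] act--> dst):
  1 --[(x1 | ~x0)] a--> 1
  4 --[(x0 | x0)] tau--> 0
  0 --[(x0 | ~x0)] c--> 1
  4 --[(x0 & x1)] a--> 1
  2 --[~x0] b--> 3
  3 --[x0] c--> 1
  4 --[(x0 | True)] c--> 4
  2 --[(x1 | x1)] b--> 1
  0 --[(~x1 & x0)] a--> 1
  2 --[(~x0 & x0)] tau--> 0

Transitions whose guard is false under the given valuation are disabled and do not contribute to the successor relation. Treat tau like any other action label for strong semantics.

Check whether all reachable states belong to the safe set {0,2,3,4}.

Answer: INVARIANT VIOLATED at state 1

Analysis:
Safe = {0,2,3,4}
Reach set: {0,1}
  0: ✓
  1: outside
counterexample path to 1: c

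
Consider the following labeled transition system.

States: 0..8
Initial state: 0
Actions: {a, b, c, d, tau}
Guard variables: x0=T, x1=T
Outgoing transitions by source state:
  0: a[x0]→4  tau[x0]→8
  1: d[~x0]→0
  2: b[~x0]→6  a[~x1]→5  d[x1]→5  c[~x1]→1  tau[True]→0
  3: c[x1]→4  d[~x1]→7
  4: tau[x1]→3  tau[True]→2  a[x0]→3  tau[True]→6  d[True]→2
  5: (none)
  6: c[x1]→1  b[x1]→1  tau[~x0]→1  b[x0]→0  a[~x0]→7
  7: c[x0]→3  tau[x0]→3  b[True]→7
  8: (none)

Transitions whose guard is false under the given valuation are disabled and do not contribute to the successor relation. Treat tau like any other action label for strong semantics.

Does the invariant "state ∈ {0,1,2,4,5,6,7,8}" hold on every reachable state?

Answer: INVARIANT VIOLATED at state 3

Working:
Inv-set: {0,1,2,4,5,6,7,8}
R = {0,1,2,3,4,5,6,8}
  0: ok
  1: ok
  2: ok
  3: ✗ unsafe
  4: ok
  5: ok
  6: ok
  8: ok
counterexample path to 3: a·tau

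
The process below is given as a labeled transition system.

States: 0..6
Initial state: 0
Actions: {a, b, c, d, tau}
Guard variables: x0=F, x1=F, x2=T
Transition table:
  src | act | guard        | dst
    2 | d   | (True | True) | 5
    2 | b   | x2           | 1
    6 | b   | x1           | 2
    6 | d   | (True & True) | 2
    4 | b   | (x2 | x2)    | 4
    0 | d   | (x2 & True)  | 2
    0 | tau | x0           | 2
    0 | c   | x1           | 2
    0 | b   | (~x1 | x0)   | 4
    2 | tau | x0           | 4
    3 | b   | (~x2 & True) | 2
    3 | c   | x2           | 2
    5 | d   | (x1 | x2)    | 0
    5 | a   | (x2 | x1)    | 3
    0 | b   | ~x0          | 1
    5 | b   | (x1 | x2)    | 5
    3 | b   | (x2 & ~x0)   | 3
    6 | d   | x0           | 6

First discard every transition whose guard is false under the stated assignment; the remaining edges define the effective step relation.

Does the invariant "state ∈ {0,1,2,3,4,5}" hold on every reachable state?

Allowed set {0,1,2,3,4,5}
Reachable = {0,1,2,3,4,5}
  0: ✓
  1: ✓
  2: ✓
  3: ✓
  4: ✓
  5: ✓

Answer: INVARIANT HOLDS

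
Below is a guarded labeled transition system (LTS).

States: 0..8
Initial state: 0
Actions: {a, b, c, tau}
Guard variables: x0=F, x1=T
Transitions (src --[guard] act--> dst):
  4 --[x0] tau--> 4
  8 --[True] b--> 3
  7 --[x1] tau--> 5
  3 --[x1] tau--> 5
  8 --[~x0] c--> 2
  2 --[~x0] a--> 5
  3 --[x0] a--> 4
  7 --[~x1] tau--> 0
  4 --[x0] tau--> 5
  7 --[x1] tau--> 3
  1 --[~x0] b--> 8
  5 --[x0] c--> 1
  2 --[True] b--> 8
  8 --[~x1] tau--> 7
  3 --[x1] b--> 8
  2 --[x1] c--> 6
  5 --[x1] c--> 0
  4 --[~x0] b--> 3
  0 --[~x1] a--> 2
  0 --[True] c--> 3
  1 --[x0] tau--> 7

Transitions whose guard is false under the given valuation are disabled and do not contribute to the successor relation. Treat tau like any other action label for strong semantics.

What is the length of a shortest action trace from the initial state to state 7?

BFS to 7:
  L0 = {0}
  L1 = {3}
  L2 = {5,8}
  L3 = {2}
  L4 = {6}
7 never appears.

Answer: UNREACHABLE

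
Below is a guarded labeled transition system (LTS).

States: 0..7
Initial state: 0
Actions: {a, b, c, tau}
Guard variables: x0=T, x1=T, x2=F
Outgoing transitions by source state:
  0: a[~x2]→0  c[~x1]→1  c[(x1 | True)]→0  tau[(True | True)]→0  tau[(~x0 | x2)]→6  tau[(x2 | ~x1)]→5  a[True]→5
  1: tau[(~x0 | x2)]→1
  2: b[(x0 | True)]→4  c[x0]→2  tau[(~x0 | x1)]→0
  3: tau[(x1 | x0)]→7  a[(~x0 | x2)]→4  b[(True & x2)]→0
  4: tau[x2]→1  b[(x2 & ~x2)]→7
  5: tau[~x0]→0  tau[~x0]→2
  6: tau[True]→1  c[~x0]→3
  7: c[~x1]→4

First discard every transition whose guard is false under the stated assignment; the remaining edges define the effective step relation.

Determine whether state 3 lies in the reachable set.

Answer: UNREACHABLE

Trace:
Guard filter leaves 9 enabled edge(s).
depth 0: {0}
depth 1: {5}  now seen {0,5}
R = {0,5}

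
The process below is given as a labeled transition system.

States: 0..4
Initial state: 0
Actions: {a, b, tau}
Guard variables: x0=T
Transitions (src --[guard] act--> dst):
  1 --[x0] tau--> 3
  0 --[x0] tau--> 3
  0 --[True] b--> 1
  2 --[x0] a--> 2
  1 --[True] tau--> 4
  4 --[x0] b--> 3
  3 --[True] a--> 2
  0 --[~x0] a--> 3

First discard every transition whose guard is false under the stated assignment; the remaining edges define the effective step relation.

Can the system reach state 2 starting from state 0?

Answer: REACHABLE

Trace:
Guard filter leaves 7 enabled edge(s).
Layer 0: {0}
Layer 1: {1,3}  cumulative {0,1,3}
Layer 2: {2,4}  cumulative {0,1,2,3,4}
Reach set: {0,1,2,3,4}
witness 2: tau·a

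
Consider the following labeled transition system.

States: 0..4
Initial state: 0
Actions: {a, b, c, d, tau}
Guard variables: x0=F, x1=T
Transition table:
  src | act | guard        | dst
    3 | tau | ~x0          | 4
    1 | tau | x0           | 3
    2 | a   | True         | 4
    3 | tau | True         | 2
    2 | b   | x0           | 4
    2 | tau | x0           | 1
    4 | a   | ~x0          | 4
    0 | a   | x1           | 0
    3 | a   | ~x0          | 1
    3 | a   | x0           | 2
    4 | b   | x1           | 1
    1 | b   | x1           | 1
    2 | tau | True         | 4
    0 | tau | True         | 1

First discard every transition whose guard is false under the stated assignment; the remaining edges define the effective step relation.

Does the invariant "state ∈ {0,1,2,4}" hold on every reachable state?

Answer: INVARIANT HOLDS

Working:
Allowed set {0,1,2,4}
Reachable = {0,1}
  0: ✓
  1: ✓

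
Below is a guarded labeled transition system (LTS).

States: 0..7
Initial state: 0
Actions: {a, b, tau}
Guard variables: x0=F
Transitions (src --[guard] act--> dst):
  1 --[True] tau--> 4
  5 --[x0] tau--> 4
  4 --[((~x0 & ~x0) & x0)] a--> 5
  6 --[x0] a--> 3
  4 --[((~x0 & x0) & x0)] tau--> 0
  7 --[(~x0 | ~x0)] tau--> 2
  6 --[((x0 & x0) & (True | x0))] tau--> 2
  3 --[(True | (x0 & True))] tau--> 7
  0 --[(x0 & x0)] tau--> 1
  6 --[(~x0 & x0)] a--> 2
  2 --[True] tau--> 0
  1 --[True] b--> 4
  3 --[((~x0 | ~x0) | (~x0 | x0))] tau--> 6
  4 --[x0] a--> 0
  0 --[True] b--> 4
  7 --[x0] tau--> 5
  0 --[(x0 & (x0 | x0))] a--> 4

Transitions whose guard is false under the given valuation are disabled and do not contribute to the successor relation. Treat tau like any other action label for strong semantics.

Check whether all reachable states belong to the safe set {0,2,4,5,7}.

Safe = {0,2,4,5,7}
R = {0,4}
  0: ok
  4: ok

Answer: INVARIANT HOLDS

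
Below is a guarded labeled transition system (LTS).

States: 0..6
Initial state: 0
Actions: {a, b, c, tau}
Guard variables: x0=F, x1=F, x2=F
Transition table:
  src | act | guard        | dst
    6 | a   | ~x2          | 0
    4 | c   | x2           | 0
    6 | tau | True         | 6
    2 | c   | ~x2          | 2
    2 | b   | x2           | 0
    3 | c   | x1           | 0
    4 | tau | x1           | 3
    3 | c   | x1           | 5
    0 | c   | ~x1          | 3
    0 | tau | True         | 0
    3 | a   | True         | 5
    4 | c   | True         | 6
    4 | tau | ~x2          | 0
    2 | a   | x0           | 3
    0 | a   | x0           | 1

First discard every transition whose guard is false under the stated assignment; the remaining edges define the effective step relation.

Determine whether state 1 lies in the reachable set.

Answer: UNREACHABLE

Analysis:
Guard filter leaves 8 enabled edge(s).
Layer 0: {0}
Layer 1: {3}  cumulative {0,3}
Layer 2: {5}  cumulative {0,3,5}
R = {0,3,5}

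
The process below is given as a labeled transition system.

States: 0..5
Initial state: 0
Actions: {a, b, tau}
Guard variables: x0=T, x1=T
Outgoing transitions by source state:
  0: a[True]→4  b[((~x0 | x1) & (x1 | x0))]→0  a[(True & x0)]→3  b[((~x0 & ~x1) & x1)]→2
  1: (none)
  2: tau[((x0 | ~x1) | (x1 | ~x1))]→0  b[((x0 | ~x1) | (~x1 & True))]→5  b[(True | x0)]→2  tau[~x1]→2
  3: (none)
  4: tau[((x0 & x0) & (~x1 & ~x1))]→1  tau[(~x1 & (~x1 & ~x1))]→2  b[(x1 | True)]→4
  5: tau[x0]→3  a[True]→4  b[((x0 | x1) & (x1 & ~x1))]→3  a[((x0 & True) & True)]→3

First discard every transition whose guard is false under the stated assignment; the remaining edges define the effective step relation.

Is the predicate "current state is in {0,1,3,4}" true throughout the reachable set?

Answer: INVARIANT HOLDS

Trace:
Allowed set {0,1,3,4}
Reachable = {0,3,4}
  0: ok
  3: ok
  4: ok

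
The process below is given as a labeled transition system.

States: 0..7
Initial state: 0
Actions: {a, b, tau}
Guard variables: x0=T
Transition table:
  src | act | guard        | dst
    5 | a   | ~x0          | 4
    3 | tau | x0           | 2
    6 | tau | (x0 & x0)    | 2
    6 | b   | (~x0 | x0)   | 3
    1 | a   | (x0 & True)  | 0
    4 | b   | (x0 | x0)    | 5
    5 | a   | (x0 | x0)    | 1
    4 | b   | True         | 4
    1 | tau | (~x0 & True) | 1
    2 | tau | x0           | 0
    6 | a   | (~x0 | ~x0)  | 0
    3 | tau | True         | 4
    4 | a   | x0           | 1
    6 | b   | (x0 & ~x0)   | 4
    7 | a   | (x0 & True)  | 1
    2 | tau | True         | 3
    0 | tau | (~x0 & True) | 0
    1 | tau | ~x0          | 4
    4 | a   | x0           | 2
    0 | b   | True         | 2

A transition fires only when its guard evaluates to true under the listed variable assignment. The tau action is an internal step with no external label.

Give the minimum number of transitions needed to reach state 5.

Layered search for 5:
  depth 0: {0}
  depth 1: {2}
  depth 2: {3}
  depth 3: {4}
  depth 4: {1,5}
depth(5)=4, e.g. b·tau·tau·b

Answer: 4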